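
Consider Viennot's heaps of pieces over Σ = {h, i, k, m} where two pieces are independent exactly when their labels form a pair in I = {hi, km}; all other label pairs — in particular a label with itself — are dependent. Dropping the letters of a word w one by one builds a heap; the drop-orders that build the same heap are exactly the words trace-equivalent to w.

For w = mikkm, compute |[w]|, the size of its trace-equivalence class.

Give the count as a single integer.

drop 0:m onto floor
drop 1:i onto {0:m}
drop 2:k onto {1:i}
drop 3:k onto {2:k}
drop 4:m onto {1:i}
ground layer = {0:m}
drop-orders for the pieces not yet dropped (sum over which currently-grounded one goes next):
  1 to go: {3} 1  {4} 1
  2 to go: {2,3} 1  {3,4} 2
  3 to go: {2,3,4} 3
  if 0:m drops first: 3 orders

3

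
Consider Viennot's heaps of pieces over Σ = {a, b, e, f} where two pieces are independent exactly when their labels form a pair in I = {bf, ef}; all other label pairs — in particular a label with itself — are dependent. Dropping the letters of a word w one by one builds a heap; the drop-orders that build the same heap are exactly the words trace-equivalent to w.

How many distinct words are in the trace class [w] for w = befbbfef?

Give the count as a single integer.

#0=b has no predecessor
#1=e depends on [0:b]
#2=f has no predecessor
#3=b depends on [1:e]
#4=b depends on [3:b]
#5=f depends on [2:f]
#6=e depends on [4:b]
#7=f depends on [5:f]
sources: [0:b, 2:f]
N(rest) = Σ N(rest − s) over sources s of rest; N(one piece) = 1:
  size 1 → [6]=1  [7]=1
  size 2 → [4,6]=1  [5,7]=1  [6,7]=2
  size 3 → [2,5,7]=1  [3,4,6]=1  [4,6,7]=3  [5,6,7]=3
  size 4 → [1,3,4,6]=1  [2,5,6,7]=4  [3,4,6,7]=4  [4,5,6,7]=6
  size 5 → [0,1,3,4,6]=1  [1,3,4,6,7]=5  [2,4,5,6,7]=10  [3,4,5,6,7]=10
  size 6 → [0,1,3,4,6,7]=6  [1,3,4,5,6,7]=15  [2,3,4,5,6,7]=20
  first=0(b) contributes 35
  first=2(f) contributes 21
|[w]| = 56

56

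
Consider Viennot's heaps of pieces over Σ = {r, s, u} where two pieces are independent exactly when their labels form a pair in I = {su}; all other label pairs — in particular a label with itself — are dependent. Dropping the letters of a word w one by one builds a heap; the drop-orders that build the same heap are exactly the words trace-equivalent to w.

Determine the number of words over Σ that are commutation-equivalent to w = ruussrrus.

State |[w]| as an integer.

12

drop 0:r onto floor
drop 1:u onto {0:r}
drop 2:u onto {1:u}
drop 3:s onto {0:r}
drop 4:s onto {3:s}
drop 5:r onto {2:u, 4:s}
drop 6:r onto {5:r}
drop 7:u onto {6:r}
drop 8:s onto {6:r}
ground layer = {0:r}
drop-orders for the pieces not yet dropped (sum over which currently-grounded one goes next):
  1 to go: {7} 1  {8} 1
  2 to go: {7,8} 2
  3 to go: {6,7,8} 2
  4 to go: {5,6,7,8} 2
  5 to go: {2,5,6,7,8} 2  {4,5,6,7,8} 2
  6 to go: {1,2,5,6,7,8} 2  {2,4,5,6,7,8} 4  {3,4,5,6,7,8} 2
  7 to go: {1,2,4,5,6,7,8} 6  {2,3,4,5,6,7,8} 6
  if 0:r drops first: 12 orders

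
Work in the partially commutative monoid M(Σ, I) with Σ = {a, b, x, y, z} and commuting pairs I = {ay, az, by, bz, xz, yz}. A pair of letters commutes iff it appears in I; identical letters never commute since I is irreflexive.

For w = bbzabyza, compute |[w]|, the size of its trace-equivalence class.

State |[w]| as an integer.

168

drop 0:b onto floor
drop 1:b onto {0:b}
drop 2:z onto floor
drop 3:a onto {1:b}
drop 4:b onto {3:a}
drop 5:y onto floor
drop 6:z onto {2:z}
drop 7:a onto {4:b}
ground layer = {0:b, 2:z, 5:y}
drop-orders for the pieces not yet dropped (sum over which currently-grounded one goes next):
  1 to go: {5} 1  {6} 1  {7} 1
  2 to go: {2,6} 1  {4,7} 1  {5,6} 2  {5,7} 2  {6,7} 2
  3 to go: {2,5,6} 3  {2,6,7} 3  {3,4,7} 1  {4,5,7} 3  {4,6,7} 3  {5,6,7} 6
  4 to go: {1,3,4,7} 1  {2,4,6,7} 6  {2,5,6,7} 12  {3,4,5,7} 4  {3,4,6,7} 4  {4,5,6,7} 12
  5 to go: {0,1,3,4,7} 1  {1,3,4,5,7} 5  {1,3,4,6,7} 5  {2,3,4,6,7} 10  {2,4,5,6,7} 30  {3,4,5,6,7} 20
  6 to go: {0,1,3,4,5,7} 6  {0,1,3,4,6,7} 6  {1,2,3,4,6,7} 15  {1,3,4,5,6,7} 30  {2,3,4,5,6,7} 60
  if 0:b drops first: 105 orders
  if 2:z drops first: 42 orders
  if 5:y drops first: 21 orders
heap linearizations: 168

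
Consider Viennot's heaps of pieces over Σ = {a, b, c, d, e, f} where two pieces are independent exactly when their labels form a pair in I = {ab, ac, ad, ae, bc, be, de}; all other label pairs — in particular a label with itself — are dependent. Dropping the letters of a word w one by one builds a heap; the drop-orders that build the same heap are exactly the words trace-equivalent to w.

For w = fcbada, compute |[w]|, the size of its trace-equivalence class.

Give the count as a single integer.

20

piece 0:f — minimal
piece 1:c rests on {0:f}
piece 2:b rests on {0:f}
piece 3:a rests on {0:f}
piece 4:d rests on {1:c, 2:b}
piece 5:a rests on {3:a}
minimal pieces: {0:f}
ways to finish when only these pieces remain (= sum over removing one remaining piece with nothing left below it):
  1 left: {4}→1  {5}→1
  2 left: {1,4}→1  {2,4}→1  {3,5}→1  {4,5}→2
  3 left: {1,2,4}→2  {1,4,5}→3  {2,4,5}→3  {3,4,5}→3
  4 left: {1,2,4,5}→8  {1,3,4,5}→6  {2,3,4,5}→6
  placing 0:f first → 20 extensions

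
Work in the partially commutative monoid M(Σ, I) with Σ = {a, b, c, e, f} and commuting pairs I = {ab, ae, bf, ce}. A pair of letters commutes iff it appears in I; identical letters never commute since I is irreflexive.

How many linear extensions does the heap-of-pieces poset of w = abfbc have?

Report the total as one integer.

6

0(a) covers ∅
1(b) covers ∅
2(f) covers 0:a
3(b) covers 1:b
4(c) covers 2:f, 3:b
floor of heap: 0:a, 1:b
completions by unplaced set U, small U first (add the entries for U minus each lowest piece of U):
  |U|=1: {4}:1
  |U|=2: {2,4}:1  {3,4}:1
  |U|=3: {0,2,4}:1  {1,3,4}:1  {2,3,4}:2
  start at 0(a): 3
  start at 1(b): 3
sum over floor = 6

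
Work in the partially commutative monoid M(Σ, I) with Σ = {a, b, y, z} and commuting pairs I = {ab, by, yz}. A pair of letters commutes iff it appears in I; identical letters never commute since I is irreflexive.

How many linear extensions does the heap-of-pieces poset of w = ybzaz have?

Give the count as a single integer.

3

piece 0:y — minimal
piece 1:b — minimal
piece 2:z rests on {1:b}
piece 3:a rests on {0:y, 2:z}
piece 4:z rests on {3:a}
minimal pieces: {0:y, 1:b}
ways to finish when only these pieces remain (= sum over removing one remaining piece with nothing left below it):
  1 left: {4}→1
  2 left: {3,4}→1
  3 left: {0,3,4}→1  {2,3,4}→1
  placing 0:y first → 1 extensions
  placing 1:b first → 2 extensions
total linear extensions = 3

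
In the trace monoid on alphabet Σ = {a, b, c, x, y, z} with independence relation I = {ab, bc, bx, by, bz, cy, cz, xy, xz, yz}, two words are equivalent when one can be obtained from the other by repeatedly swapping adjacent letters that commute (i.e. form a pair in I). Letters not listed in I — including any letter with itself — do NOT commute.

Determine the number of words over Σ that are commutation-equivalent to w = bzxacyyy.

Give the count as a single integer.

64

#0=b has no predecessor
#1=z has no predecessor
#2=x has no predecessor
#3=a depends on [1:z, 2:x]
#4=c depends on [3:a]
#5=y depends on [3:a]
#6=y depends on [5:y]
#7=y depends on [6:y]
sources: [0:b, 1:z, 2:x]
N(rest) = Σ N(rest − s) over sources s of rest; N(one piece) = 1:
  size 1 → [0]=1  [4]=1  [7]=1
  size 2 → [0,4]=2  [0,7]=2  [4,7]=2  [6,7]=1
  size 3 → [0,4,7]=6  [0,6,7]=3  [4,6,7]=3  [5,6,7]=1
  size 4 → [0,4,6,7]=12  [0,5,6,7]=4  [4,5,6,7]=4
  size 5 → [0,4,5,6,7]=20  [3,4,5,6,7]=4
  size 6 → [0,3,4,5,6,7]=24  [1,3,4,5,6,7]=4  [2,3,4,5,6,7]=4
  first=0(b) contributes 8
  first=1(z) contributes 28
  first=2(x) contributes 28
|[w]| = 64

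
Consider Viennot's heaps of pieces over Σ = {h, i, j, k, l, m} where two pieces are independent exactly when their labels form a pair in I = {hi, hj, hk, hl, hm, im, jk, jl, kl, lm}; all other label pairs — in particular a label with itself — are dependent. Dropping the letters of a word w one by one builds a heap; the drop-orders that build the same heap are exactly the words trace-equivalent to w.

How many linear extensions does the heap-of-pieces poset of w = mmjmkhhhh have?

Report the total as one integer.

drop 0:m onto floor
drop 1:m onto {0:m}
drop 2:j onto {1:m}
drop 3:m onto {2:j}
drop 4:k onto {3:m}
drop 5:h onto floor
drop 6:h onto {5:h}
drop 7:h onto {6:h}
drop 8:h onto {7:h}
ground layer = {0:m, 5:h}
drop-orders for the pieces not yet dropped (sum over which currently-grounded one goes next):
  1 to go: {4} 1  {8} 1
  2 to go: {3,4} 1  {4,8} 2  {7,8} 1
  3 to go: {2,3,4} 1  {3,4,8} 3  {4,7,8} 3  {6,7,8} 1
  4 to go: {1,2,3,4} 1  {2,3,4,8} 4  {3,4,7,8} 6  {4,6,7,8} 4  {5,6,7,8} 1
  5 to go: {0,1,2,3,4} 1  {1,2,3,4,8} 5  {2,3,4,7,8} 10  {3,4,6,7,8} 10  {4,5,6,7,8} 5
  6 to go: {0,1,2,3,4,8} 6  {1,2,3,4,7,8} 15  {2,3,4,6,7,8} 20  {3,4,5,6,7,8} 15
  7 to go: {0,1,2,3,4,7,8} 21  {1,2,3,4,6,7,8} 35  {2,3,4,5,6,7,8} 35
  if 0:m drops first: 70 orders
  if 5:h drops first: 56 orders
heap linearizations: 126

126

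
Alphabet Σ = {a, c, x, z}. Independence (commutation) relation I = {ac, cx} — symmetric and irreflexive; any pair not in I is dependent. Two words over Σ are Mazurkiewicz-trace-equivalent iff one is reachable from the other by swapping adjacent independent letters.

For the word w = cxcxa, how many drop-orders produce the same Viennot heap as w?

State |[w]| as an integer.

#0=c has no predecessor
#1=x has no predecessor
#2=c depends on [0:c]
#3=x depends on [1:x]
#4=a depends on [3:x]
sources: [0:c, 1:x]
N(rest) = Σ N(rest − s) over sources s of rest; N(one piece) = 1:
  size 1 → [2]=1  [4]=1
  size 2 → [0,2]=1  [2,4]=2  [3,4]=1
  size 3 → [0,2,4]=3  [1,3,4]=1  [2,3,4]=3
  first=0(c) contributes 4
  first=1(x) contributes 6
|[w]| = 10

10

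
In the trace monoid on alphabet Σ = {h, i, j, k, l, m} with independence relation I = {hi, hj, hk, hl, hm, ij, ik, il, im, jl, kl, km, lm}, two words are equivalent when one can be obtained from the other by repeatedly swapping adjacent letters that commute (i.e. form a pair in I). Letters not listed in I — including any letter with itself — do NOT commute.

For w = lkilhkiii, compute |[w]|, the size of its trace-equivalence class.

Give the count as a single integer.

drop 0:l onto floor
drop 1:k onto floor
drop 2:i onto floor
drop 3:l onto {0:l}
drop 4:h onto floor
drop 5:k onto {1:k}
drop 6:i onto {2:i}
drop 7:i onto {6:i}
drop 8:i onto {7:i}
ground layer = {0:l, 1:k, 2:i, 4:h}
drop-orders for the pieces not yet dropped (sum over which currently-grounded one goes next):
  1 to go: {3} 1  {4} 1  {5} 1  {8} 1
  2 to go: {0,3} 1  {1,5} 1  {3,4} 2  {3,5} 2  {3,8} 2  {4,5} 2  {4,8} 2  {5,8} 2  {7,8} 1
  3 to go: {0,3,4} 3  {0,3,5} 3  {0,3,8} 3  {1,3,5} 3  {1,4,5} 3  {1,5,8} 3  {3,4,5} 6  {3,4,8} 6  {3,5,8} 6  {3,7,8} 3  {4,5,8} 6  {4,7,8} 3  {5,7,8} 3  {6,7,8} 1
  4 to go: {0,1,3,5} 6  {0,3,4,5} 12  {0,3,4,8} 12  {0,3,5,8} 12  {0,3,7,8} 6  {1,3,4,5} 12  {1,3,5,8} 12  {1,4,5,8} 12  {1,5,7,8} 6  {2,6,7,8} 1  {3,4,5,8} 24  {3,4,7,8} 12  {3,5,7,8} 12  {3,6,7,8} 4  {4,5,7,8} 12  {4,6,7,8} 4  {5,6,7,8} 4
  5 to go: {0,1,3,4,5} 30  {0,1,3,5,8} 30  {0,3,4,5,8} 60  {0,3,4,7,8} 30  {0,3,5,7,8} 30  {0,3,6,7,8} 10  {1,3,4,5,8} 60  {1,3,5,7,8} 30  {1,4,5,7,8} 30  {1,5,6,7,8} 10  {2,3,6,7,8} 5  {2,4,6,7,8} 5  {2,5,6,7,8} 5  {3,4,5,7,8} 60  {3,4,6,7,8} 20  {3,5,6,7,8} 20  {4,5,6,7,8} 20
  6 to go: {0,1,3,4,5,8} 180  {0,1,3,5,7,8} 90  {0,2,3,6,7,8} 15  {0,3,4,5,7,8} 180  {0,3,4,6,7,8} 60  {0,3,5,6,7,8} 60  {1,2,5,6,7,8} 15  {1,3,4,5,7,8} 180  {1,3,5,6,7,8} 60  {1,4,5,6,7,8} 60  {2,3,4,6,7,8} 30  {2,3,5,6,7,8} 30  {2,4,5,6,7,8} 30  {3,4,5,6,7,8} 120
  7 to go: {0,1,3,4,5,7,8} 630  {0,1,3,5,6,7,8} 210  {0,2,3,4,6,7,8} 105  {0,2,3,5,6,7,8} 105  {0,3,4,5,6,7,8} 420  {1,2,3,5,6,7,8} 105  {1,2,4,5,6,7,8} 105  {1,3,4,5,6,7,8} 420  {2,3,4,5,6,7,8} 210
  if 0:l drops first: 840 orders
  if 1:k drops first: 840 orders
  if 2:i drops first: 1680 orders
  if 4:h drops first: 420 orders
heap linearizations: 3780

3780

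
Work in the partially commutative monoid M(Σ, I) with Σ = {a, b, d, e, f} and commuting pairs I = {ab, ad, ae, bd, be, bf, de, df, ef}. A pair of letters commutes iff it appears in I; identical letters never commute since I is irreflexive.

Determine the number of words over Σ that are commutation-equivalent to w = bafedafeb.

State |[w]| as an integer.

drop 0:b onto floor
drop 1:a onto floor
drop 2:f onto {1:a}
drop 3:e onto floor
drop 4:d onto floor
drop 5:a onto {2:f}
drop 6:f onto {5:a}
drop 7:e onto {3:e}
drop 8:b onto {0:b}
ground layer = {0:b, 1:a, 3:e, 4:d}
drop-orders for the pieces not yet dropped (sum over which currently-grounded one goes next):
  1 to go: {4} 1  {6} 1  {7} 1  {8} 1
  2 to go: {0,8} 1  {3,7} 1  {4,6} 2  {4,7} 2  {4,8} 2  {5,6} 1  {6,7} 2  {6,8} 2  {7,8} 2
  3 to go: {0,4,8} 3  {0,6,8} 3  {0,7,8} 3  {2,5,6} 1  {3,4,7} 3  {3,6,7} 3  {3,7,8} 3  {4,5,6} 3  {4,6,7} 6  {4,6,8} 6  {4,7,8} 6  {5,6,7} 3  {5,6,8} 3  {6,7,8} 6
  4 to go: {0,3,7,8} 6  {0,4,6,8} 12  {0,4,7,8} 12  {0,5,6,8} 6  {0,6,7,8} 12  {1,2,5,6} 1  {2,4,5,6} 4  {2,5,6,7} 4  {2,5,6,8} 4  {3,4,6,7} 12  {3,4,7,8} 12  {3,5,6,7} 6  {3,6,7,8} 12  {4,5,6,7} 12  {4,5,6,8} 12  {4,6,7,8} 24  {5,6,7,8} 12
  5 to go: {0,2,5,6,8} 10  {0,3,4,7,8} 30  {0,3,6,7,8} 30  {0,4,5,6,8} 30  {0,4,6,7,8} 60  {0,5,6,7,8} 30  {1,2,4,5,6} 5  {1,2,5,6,7} 5  {1,2,5,6,8} 5  {2,3,5,6,7} 10  {2,4,5,6,7} 20  {2,4,5,6,8} 20  {2,5,6,7,8} 20  {3,4,5,6,7} 30  {3,4,6,7,8} 60  {3,5,6,7,8} 30  {4,5,6,7,8} 60
  6 to go: {0,1,2,5,6,8} 15  {0,2,4,5,6,8} 60  {0,2,5,6,7,8} 60  {0,3,4,6,7,8} 180  {0,3,5,6,7,8} 90  {0,4,5,6,7,8} 180  {1,2,3,5,6,7} 15  {1,2,4,5,6,7} 30  {1,2,4,5,6,8} 30  {1,2,5,6,7,8} 30  {2,3,4,5,6,7} 60  {2,3,5,6,7,8} 60  {2,4,5,6,7,8} 120  {3,4,5,6,7,8} 180
  7 to go: {0,1,2,4,5,6,8} 105  {0,1,2,5,6,7,8} 105  {0,2,3,5,6,7,8} 210  {0,2,4,5,6,7,8} 420  {0,3,4,5,6,7,8} 630  {1,2,3,4,5,6,7} 105  {1,2,3,5,6,7,8} 105  {1,2,4,5,6,7,8} 210  {2,3,4,5,6,7,8} 420
  if 0:b drops first: 840 orders
  if 1:a drops first: 1680 orders
  if 3:e drops first: 840 orders
  if 4:d drops first: 420 orders
heap linearizations: 3780

3780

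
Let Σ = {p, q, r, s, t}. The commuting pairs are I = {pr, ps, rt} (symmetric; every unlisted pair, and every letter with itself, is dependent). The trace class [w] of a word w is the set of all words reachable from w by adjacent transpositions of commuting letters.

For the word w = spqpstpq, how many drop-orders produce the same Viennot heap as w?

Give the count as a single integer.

4

0(s) covers ∅
1(p) covers ∅
2(q) covers 0:s, 1:p
3(p) covers 2:q
4(s) covers 2:q
5(t) covers 3:p, 4:s
6(p) covers 5:t
7(q) covers 6:p
floor of heap: 0:s, 1:p
completions by unplaced set U, small U first (add the entries for U minus each lowest piece of U):
  |U|=1: {7}:1
  |U|=2: {6,7}:1
  |U|=3: {5,6,7}:1
  |U|=4: {3,5,6,7}:1  {4,5,6,7}:1
  |U|=5: {3,4,5,6,7}:2
  |U|=6: {2,3,4,5,6,7}:2
  start at 0(s): 2
  start at 1(p): 2
sum over floor = 4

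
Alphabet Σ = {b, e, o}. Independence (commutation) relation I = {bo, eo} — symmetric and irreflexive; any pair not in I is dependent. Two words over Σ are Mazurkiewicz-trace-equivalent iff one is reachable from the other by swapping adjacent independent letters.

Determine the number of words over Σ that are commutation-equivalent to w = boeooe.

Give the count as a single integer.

20

drop 0:b onto floor
drop 1:o onto floor
drop 2:e onto {0:b}
drop 3:o onto {1:o}
drop 4:o onto {3:o}
drop 5:e onto {2:e}
ground layer = {0:b, 1:o}
drop-orders for the pieces not yet dropped (sum over which currently-grounded one goes next):
  1 to go: {4} 1  {5} 1
  2 to go: {2,5} 1  {3,4} 1  {4,5} 2
  3 to go: {0,2,5} 1  {1,3,4} 1  {2,4,5} 3  {3,4,5} 3
  4 to go: {0,2,4,5} 4  {1,3,4,5} 4  {2,3,4,5} 6
  if 0:b drops first: 10 orders
  if 1:o drops first: 10 orders
heap linearizations: 20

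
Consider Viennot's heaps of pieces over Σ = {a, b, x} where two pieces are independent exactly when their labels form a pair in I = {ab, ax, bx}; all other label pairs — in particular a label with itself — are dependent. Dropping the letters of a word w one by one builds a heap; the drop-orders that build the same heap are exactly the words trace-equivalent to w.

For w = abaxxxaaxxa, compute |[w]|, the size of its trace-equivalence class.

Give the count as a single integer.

2772

drop 0:a onto floor
drop 1:b onto floor
drop 2:a onto {0:a}
drop 3:x onto floor
drop 4:x onto {3:x}
drop 5:x onto {4:x}
drop 6:a onto {2:a}
drop 7:a onto {6:a}
drop 8:x onto {5:x}
drop 9:x onto {8:x}
drop 10:a onto {7:a}
ground layer = {0:a, 1:b, 3:x}
drop-orders for the pieces not yet dropped (sum over which currently-grounded one goes next):
  1 to go: {1} 1  {9} 1  {10} 1
  2 to go: {1,9} 2  {1,10} 2  {7,10} 1  {8,9} 1  {9,10} 2
  3 to go: {1,7,10} 3  {1,8,9} 3  {1,9,10} 6  {5,8,9} 1  {6,7,10} 1  {7,9,10} 3  {8,9,10} 3
  4 to go: {1,5,8,9} 4  {1,6,7,10} 4  {1,7,9,10} 12  {1,8,9,10} 12  {2,6,7,10} 1  {4,5,8,9} 1  {5,8,9,10} 4  {6,7,9,10} 4  {7,8,9,10} 6
  5 to go: {0,2,6,7,10} 1  {1,2,6,7,10} 5  {1,4,5,8,9} 5  {1,5,8,9,10} 20  {1,6,7,9,10} 20  {1,7,8,9,10} 30  {2,6,7,9,10} 5  {3,4,5,8,9} 1  {4,5,8,9,10} 5  {5,7,8,9,10} 10  {6,7,8,9,10} 10
  6 to go: {0,1,2,6,7,10} 6  {0,2,6,7,9,10} 6  {1,2,6,7,9,10} 30  {1,3,4,5,8,9} 6  {1,4,5,8,9,10} 30  {1,5,7,8,9,10} 60  {1,6,7,8,9,10} 60  {2,6,7,8,9,10} 15  {3,4,5,8,9,10} 6  {4,5,7,8,9,10} 15  {5,6,7,8,9,10} 20
  7 to go: {0,1,2,6,7,9,10} 42  {0,2,6,7,8,9,10} 21  {1,2,6,7,8,9,10} 105  {1,3,4,5,8,9,10} 42  {1,4,5,7,8,9,10} 105  {1,5,6,7,8,9,10} 140  {2,5,6,7,8,9,10} 35  {3,4,5,7,8,9,10} 21  {4,5,6,7,8,9,10} 35
  8 to go: {0,1,2,6,7,8,9,10} 168  {0,2,5,6,7,8,9,10} 56  {1,2,5,6,7,8,9,10} 280  {1,3,4,5,7,8,9,10} 168  {1,4,5,6,7,8,9,10} 280  {2,4,5,6,7,8,9,10} 70  {3,4,5,6,7,8,9,10} 56
  9 to go: {0,1,2,5,6,7,8,9,10} 504  {0,2,4,5,6,7,8,9,10} 126  {1,2,4,5,6,7,8,9,10} 630  {1,3,4,5,6,7,8,9,10} 504  {2,3,4,5,6,7,8,9,10} 126
  if 0:a drops first: 1260 orders
  if 1:b drops first: 252 orders
  if 3:x drops first: 1260 orders
heap linearizations: 2772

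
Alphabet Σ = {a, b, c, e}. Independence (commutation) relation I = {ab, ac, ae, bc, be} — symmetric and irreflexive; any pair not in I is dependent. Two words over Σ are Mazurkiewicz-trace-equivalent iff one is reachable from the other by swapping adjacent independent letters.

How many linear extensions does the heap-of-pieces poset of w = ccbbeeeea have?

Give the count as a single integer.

drop 0:c onto floor
drop 1:c onto {0:c}
drop 2:b onto floor
drop 3:b onto {2:b}
drop 4:e onto {1:c}
drop 5:e onto {4:e}
drop 6:e onto {5:e}
drop 7:e onto {6:e}
drop 8:a onto floor
ground layer = {0:c, 2:b, 8:a}
drop-orders for the pieces not yet dropped (sum over which currently-grounded one goes next):
  1 to go: {3} 1  {7} 1  {8} 1
  2 to go: {2,3} 1  {3,7} 2  {3,8} 2  {6,7} 1  {7,8} 2
  3 to go: {2,3,7} 3  {2,3,8} 3  {3,6,7} 3  {3,7,8} 6  {5,6,7} 1  {6,7,8} 3
  4 to go: {2,3,6,7} 6  {2,3,7,8} 12  {3,5,6,7} 4  {3,6,7,8} 12  {4,5,6,7} 1  {5,6,7,8} 4
  5 to go: {1,4,5,6,7} 1  {2,3,5,6,7} 10  {2,3,6,7,8} 30  {3,4,5,6,7} 5  {3,5,6,7,8} 20  {4,5,6,7,8} 5
  6 to go: {0,1,4,5,6,7} 1  {1,3,4,5,6,7} 6  {1,4,5,6,7,8} 6  {2,3,4,5,6,7} 15  {2,3,5,6,7,8} 60  {3,4,5,6,7,8} 30
  7 to go: {0,1,3,4,5,6,7} 7  {0,1,4,5,6,7,8} 7  {1,2,3,4,5,6,7} 21  {1,3,4,5,6,7,8} 42  {2,3,4,5,6,7,8} 105
  if 0:c drops first: 168 orders
  if 2:b drops first: 56 orders
  if 8:a drops first: 28 orders
heap linearizations: 252

252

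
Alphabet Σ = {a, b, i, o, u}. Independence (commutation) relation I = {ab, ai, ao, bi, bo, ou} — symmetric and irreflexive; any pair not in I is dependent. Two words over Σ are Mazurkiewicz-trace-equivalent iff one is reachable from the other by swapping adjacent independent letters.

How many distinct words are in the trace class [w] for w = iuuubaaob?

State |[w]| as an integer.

48

drop 0:i onto floor
drop 1:u onto {0:i}
drop 2:u onto {1:u}
drop 3:u onto {2:u}
drop 4:b onto {3:u}
drop 5:a onto {3:u}
drop 6:a onto {5:a}
drop 7:o onto {0:i}
drop 8:b onto {4:b}
ground layer = {0:i}
drop-orders for the pieces not yet dropped (sum over which currently-grounded one goes next):
  1 to go: {6} 1  {7} 1  {8} 1
  2 to go: {4,8} 1  {5,6} 1  {6,7} 2  {6,8} 2  {7,8} 2
  3 to go: {4,6,8} 3  {4,7,8} 3  {5,6,7} 3  {5,6,8} 3  {6,7,8} 6
  4 to go: {4,5,6,8} 6  {4,6,7,8} 12  {5,6,7,8} 12
  5 to go: {3,4,5,6,8} 6  {4,5,6,7,8} 30
  6 to go: {2,3,4,5,6,8} 6  {3,4,5,6,7,8} 36
  7 to go: {1,2,3,4,5,6,8} 6  {2,3,4,5,6,7,8} 42
  if 0:i drops first: 48 orders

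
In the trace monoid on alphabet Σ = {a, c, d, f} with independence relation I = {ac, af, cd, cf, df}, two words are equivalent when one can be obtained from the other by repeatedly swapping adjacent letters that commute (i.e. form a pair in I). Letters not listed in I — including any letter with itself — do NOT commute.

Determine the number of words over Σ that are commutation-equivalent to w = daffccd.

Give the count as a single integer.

#0=d has no predecessor
#1=a depends on [0:d]
#2=f has no predecessor
#3=f depends on [2:f]
#4=c has no predecessor
#5=c depends on [4:c]
#6=d depends on [1:a]
sources: [0:d, 2:f, 4:c]
N(rest) = Σ N(rest − s) over sources s of rest; N(one piece) = 1:
  size 1 → [3]=1  [5]=1  [6]=1
  size 2 → [1,6]=1  [2,3]=1  [3,5]=2  [3,6]=2  [4,5]=1  [5,6]=2
  size 3 → [0,1,6]=1  [1,3,6]=3  [1,5,6]=3  [2,3,5]=3  [2,3,6]=3  [3,4,5]=3  [3,5,6]=6  [4,5,6]=3
  size 4 → [0,1,3,6]=4  [0,1,5,6]=4  [1,2,3,6]=6  [1,3,5,6]=12  [1,4,5,6]=6  [2,3,4,5]=6  [2,3,5,6]=12  [3,4,5,6]=12
  size 5 → [0,1,2,3,6]=10  [0,1,3,5,6]=20  [0,1,4,5,6]=10  [1,2,3,5,6]=30  [1,3,4,5,6]=30  [2,3,4,5,6]=30
  first=0(d) contributes 90
  first=2(f) contributes 60
  first=4(c) contributes 60
|[w]| = 210

210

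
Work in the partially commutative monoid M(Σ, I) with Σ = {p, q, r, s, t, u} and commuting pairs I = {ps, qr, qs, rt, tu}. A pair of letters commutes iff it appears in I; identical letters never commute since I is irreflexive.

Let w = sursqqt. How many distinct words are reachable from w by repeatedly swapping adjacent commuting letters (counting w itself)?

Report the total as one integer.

0(s) covers ∅
1(u) covers 0:s
2(r) covers 1:u
3(s) covers 2:r
4(q) covers 1:u
5(q) covers 4:q
6(t) covers 3:s, 5:q
floor of heap: 0:s
completions by unplaced set U, small U first (add the entries for U minus each lowest piece of U):
  |U|=1: {6}:1
  |U|=2: {3,6}:1  {5,6}:1
  |U|=3: {2,3,6}:1  {3,5,6}:2  {4,5,6}:1
  |U|=4: {2,3,5,6}:3  {3,4,5,6}:3
  |U|=5: {2,3,4,5,6}:6
  start at 0(s): 6

6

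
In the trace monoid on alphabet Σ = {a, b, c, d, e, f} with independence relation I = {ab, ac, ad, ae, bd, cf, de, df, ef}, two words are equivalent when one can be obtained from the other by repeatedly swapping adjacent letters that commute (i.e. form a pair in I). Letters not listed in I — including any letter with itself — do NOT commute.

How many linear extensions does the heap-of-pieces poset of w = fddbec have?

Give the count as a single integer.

10

drop 0:f onto floor
drop 1:d onto floor
drop 2:d onto {1:d}
drop 3:b onto {0:f}
drop 4:e onto {3:b}
drop 5:c onto {2:d, 4:e}
ground layer = {0:f, 1:d}
drop-orders for the pieces not yet dropped (sum over which currently-grounded one goes next):
  1 to go: {5} 1
  2 to go: {2,5} 1  {4,5} 1
  3 to go: {1,2,5} 1  {2,4,5} 2  {3,4,5} 1
  4 to go: {0,3,4,5} 1  {1,2,4,5} 3  {2,3,4,5} 3
  if 0:f drops first: 6 orders
  if 1:d drops first: 4 orders
heap linearizations: 10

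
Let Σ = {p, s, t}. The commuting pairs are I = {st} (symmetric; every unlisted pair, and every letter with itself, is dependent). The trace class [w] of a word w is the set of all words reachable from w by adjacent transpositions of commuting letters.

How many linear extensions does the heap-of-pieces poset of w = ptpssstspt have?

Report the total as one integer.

drop 0:p onto floor
drop 1:t onto {0:p}
drop 2:p onto {1:t}
drop 3:s onto {2:p}
drop 4:s onto {3:s}
drop 5:s onto {4:s}
drop 6:t onto {2:p}
drop 7:s onto {5:s}
drop 8:p onto {6:t, 7:s}
drop 9:t onto {8:p}
ground layer = {0:p}
drop-orders for the pieces not yet dropped (sum over which currently-grounded one goes next):
  1 to go: {9} 1
  2 to go: {8,9} 1
  3 to go: {6,8,9} 1  {7,8,9} 1
  4 to go: {5,7,8,9} 1  {6,7,8,9} 2
  5 to go: {4,5,7,8,9} 1  {5,6,7,8,9} 3
  6 to go: {3,4,5,7,8,9} 1  {4,5,6,7,8,9} 4
  7 to go: {3,4,5,6,7,8,9} 5
  8 to go: {2,3,4,5,6,7,8,9} 5
  if 0:p drops first: 5 orders

5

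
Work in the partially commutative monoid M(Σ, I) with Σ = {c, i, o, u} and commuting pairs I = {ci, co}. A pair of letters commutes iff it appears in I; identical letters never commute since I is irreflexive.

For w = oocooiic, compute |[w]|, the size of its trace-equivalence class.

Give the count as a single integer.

0(o) covers ∅
1(o) covers 0:o
2(c) covers ∅
3(o) covers 1:o
4(o) covers 3:o
5(i) covers 4:o
6(i) covers 5:i
7(c) covers 2:c
floor of heap: 0:o, 2:c
completions by unplaced set U, small U first (add the entries for U minus each lowest piece of U):
  |U|=1: {6}:1  {7}:1
  |U|=2: {2,7}:1  {5,6}:1  {6,7}:2
  |U|=3: {2,6,7}:3  {4,5,6}:1  {5,6,7}:3
  |U|=4: {2,5,6,7}:6  {3,4,5,6}:1  {4,5,6,7}:4
  |U|=5: {1,3,4,5,6}:1  {2,4,5,6,7}:10  {3,4,5,6,7}:5
  |U|=6: {0,1,3,4,5,6}:1  {1,3,4,5,6,7}:6  {2,3,4,5,6,7}:15
  start at 0(o): 21
  start at 2(c): 7
sum over floor = 28

28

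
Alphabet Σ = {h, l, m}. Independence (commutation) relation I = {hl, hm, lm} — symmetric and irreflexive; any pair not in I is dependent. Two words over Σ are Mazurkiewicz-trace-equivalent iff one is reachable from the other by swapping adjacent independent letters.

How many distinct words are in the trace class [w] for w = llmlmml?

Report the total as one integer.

35

drop 0:l onto floor
drop 1:l onto {0:l}
drop 2:m onto floor
drop 3:l onto {1:l}
drop 4:m onto {2:m}
drop 5:m onto {4:m}
drop 6:l onto {3:l}
ground layer = {0:l, 2:m}
drop-orders for the pieces not yet dropped (sum over which currently-grounded one goes next):
  1 to go: {5} 1  {6} 1
  2 to go: {3,6} 1  {4,5} 1  {5,6} 2
  3 to go: {1,3,6} 1  {2,4,5} 1  {3,5,6} 3  {4,5,6} 3
  4 to go: {0,1,3,6} 1  {1,3,5,6} 4  {2,4,5,6} 4  {3,4,5,6} 6
  5 to go: {0,1,3,5,6} 5  {1,3,4,5,6} 10  {2,3,4,5,6} 10
  if 0:l drops first: 20 orders
  if 2:m drops first: 15 orders
heap linearizations: 35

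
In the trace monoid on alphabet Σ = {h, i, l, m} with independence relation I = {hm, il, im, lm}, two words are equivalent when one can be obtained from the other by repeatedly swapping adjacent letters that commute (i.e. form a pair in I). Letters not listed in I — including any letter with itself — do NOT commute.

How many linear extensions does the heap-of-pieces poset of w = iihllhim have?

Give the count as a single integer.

8

#0=i has no predecessor
#1=i depends on [0:i]
#2=h depends on [1:i]
#3=l depends on [2:h]
#4=l depends on [3:l]
#5=h depends on [4:l]
#6=i depends on [5:h]
#7=m has no predecessor
sources: [0:i, 7:m]
N(rest) = Σ N(rest − s) over sources s of rest; N(one piece) = 1:
  size 1 → [6]=1  [7]=1
  size 2 → [5,6]=1  [6,7]=2
  size 3 → [4,5,6]=1  [5,6,7]=3
  size 4 → [3,4,5,6]=1  [4,5,6,7]=4
  size 5 → [2,3,4,5,6]=1  [3,4,5,6,7]=5
  size 6 → [1,2,3,4,5,6]=1  [2,3,4,5,6,7]=6
  first=0(i) contributes 7
  first=7(m) contributes 1
|[w]| = 8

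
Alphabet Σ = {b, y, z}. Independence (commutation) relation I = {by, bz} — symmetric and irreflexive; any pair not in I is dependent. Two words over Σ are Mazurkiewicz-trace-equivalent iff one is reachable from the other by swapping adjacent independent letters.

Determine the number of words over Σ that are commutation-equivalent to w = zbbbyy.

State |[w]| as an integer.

drop 0:z onto floor
drop 1:b onto floor
drop 2:b onto {1:b}
drop 3:b onto {2:b}
drop 4:y onto {0:z}
drop 5:y onto {4:y}
ground layer = {0:z, 1:b}
drop-orders for the pieces not yet dropped (sum over which currently-grounded one goes next):
  1 to go: {3} 1  {5} 1
  2 to go: {2,3} 1  {3,5} 2  {4,5} 1
  3 to go: {0,4,5} 1  {1,2,3} 1  {2,3,5} 3  {3,4,5} 3
  4 to go: {0,3,4,5} 4  {1,2,3,5} 4  {2,3,4,5} 6
  if 0:z drops first: 10 orders
  if 1:b drops first: 10 orders
heap linearizations: 20

20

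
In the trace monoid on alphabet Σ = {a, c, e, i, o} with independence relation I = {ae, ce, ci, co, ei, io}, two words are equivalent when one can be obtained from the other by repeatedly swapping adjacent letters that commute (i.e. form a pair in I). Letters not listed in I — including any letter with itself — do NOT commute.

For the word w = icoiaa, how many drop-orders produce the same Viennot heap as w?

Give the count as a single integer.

#0=i has no predecessor
#1=c has no predecessor
#2=o has no predecessor
#3=i depends on [0:i]
#4=a depends on [1:c, 2:o, 3:i]
#5=a depends on [4:a]
sources: [0:i, 1:c, 2:o]
N(rest) = Σ N(rest − s) over sources s of rest; N(one piece) = 1:
  size 1 → [5]=1
  size 2 → [4,5]=1
  size 3 → [1,4,5]=1  [2,4,5]=1  [3,4,5]=1
  size 4 → [0,3,4,5]=1  [1,2,4,5]=2  [1,3,4,5]=2  [2,3,4,5]=2
  first=0(i) contributes 6
  first=1(c) contributes 3
  first=2(o) contributes 3
|[w]| = 12

12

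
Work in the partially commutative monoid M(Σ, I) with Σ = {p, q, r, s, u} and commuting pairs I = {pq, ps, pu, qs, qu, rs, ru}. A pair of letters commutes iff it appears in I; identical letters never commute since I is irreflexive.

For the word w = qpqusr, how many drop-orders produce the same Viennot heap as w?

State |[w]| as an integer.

45

piece 0:q — minimal
piece 1:p — minimal
piece 2:q rests on {0:q}
piece 3:u — minimal
piece 4:s rests on {3:u}
piece 5:r rests on {1:p, 2:q}
minimal pieces: {0:q, 1:p, 3:u}
ways to finish when only these pieces remain (= sum over removing one remaining piece with nothing left below it):
  1 left: {4}→1  {5}→1
  2 left: {1,5}→1  {2,5}→1  {3,4}→1  {4,5}→2
  3 left: {0,2,5}→1  {1,2,5}→2  {1,4,5}→3  {2,4,5}→3  {3,4,5}→3
  4 left: {0,1,2,5}→3  {0,2,4,5}→4  {1,2,4,5}→8  {1,3,4,5}→6  {2,3,4,5}→6
  placing 0:q first → 20 extensions
  placing 1:p first → 10 extensions
  placing 3:u first → 15 extensions
total linear extensions = 45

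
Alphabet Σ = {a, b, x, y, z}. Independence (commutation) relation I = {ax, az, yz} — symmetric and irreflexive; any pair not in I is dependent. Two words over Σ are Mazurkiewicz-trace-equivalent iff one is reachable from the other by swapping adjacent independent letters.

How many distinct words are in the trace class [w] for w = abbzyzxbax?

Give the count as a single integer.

6

drop 0:a onto floor
drop 1:b onto {0:a}
drop 2:b onto {1:b}
drop 3:z onto {2:b}
drop 4:y onto {2:b}
drop 5:z onto {3:z}
drop 6:x onto {4:y, 5:z}
drop 7:b onto {6:x}
drop 8:a onto {7:b}
drop 9:x onto {7:b}
ground layer = {0:a}
drop-orders for the pieces not yet dropped (sum over which currently-grounded one goes next):
  1 to go: {8} 1  {9} 1
  2 to go: {8,9} 2
  3 to go: {7,8,9} 2
  4 to go: {6,7,8,9} 2
  5 to go: {4,6,7,8,9} 2  {5,6,7,8,9} 2
  6 to go: {3,5,6,7,8,9} 2  {4,5,6,7,8,9} 4
  7 to go: {3,4,5,6,7,8,9} 6
  8 to go: {2,3,4,5,6,7,8,9} 6
  if 0:a drops first: 6 orders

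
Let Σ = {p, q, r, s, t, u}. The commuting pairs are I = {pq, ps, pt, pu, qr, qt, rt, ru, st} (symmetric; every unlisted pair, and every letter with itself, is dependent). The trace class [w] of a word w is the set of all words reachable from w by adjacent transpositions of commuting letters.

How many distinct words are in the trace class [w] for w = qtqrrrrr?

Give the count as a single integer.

168

drop 0:q onto floor
drop 1:t onto floor
drop 2:q onto {0:q}
drop 3:r onto floor
drop 4:r onto {3:r}
drop 5:r onto {4:r}
drop 6:r onto {5:r}
drop 7:r onto {6:r}
ground layer = {0:q, 1:t, 3:r}
drop-orders for the pieces not yet dropped (sum over which currently-grounded one goes next):
  1 to go: {1} 1  {2} 1  {7} 1
  2 to go: {0,2} 1  {1,2} 2  {1,7} 2  {2,7} 2  {6,7} 1
  3 to go: {0,1,2} 3  {0,2,7} 3  {1,2,7} 6  {1,6,7} 3  {2,6,7} 3  {5,6,7} 1
  4 to go: {0,1,2,7} 12  {0,2,6,7} 6  {1,2,6,7} 12  {1,5,6,7} 4  {2,5,6,7} 4  {4,5,6,7} 1
  5 to go: {0,1,2,6,7} 30  {0,2,5,6,7} 10  {1,2,5,6,7} 20  {1,4,5,6,7} 5  {2,4,5,6,7} 5  {3,4,5,6,7} 1
  6 to go: {0,1,2,5,6,7} 60  {0,2,4,5,6,7} 15  {1,2,4,5,6,7} 30  {1,3,4,5,6,7} 6  {2,3,4,5,6,7} 6
  if 0:q drops first: 42 orders
  if 1:t drops first: 21 orders
  if 3:r drops first: 105 orders
heap linearizations: 168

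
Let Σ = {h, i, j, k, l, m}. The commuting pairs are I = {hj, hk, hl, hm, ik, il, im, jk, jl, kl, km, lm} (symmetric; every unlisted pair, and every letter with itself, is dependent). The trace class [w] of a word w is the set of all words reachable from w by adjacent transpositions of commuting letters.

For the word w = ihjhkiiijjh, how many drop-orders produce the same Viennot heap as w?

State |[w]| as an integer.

drop 0:i onto floor
drop 1:h onto {0:i}
drop 2:j onto {0:i}
drop 3:h onto {1:h}
drop 4:k onto floor
drop 5:i onto {2:j, 3:h}
drop 6:i onto {5:i}
drop 7:i onto {6:i}
drop 8:j onto {7:i}
drop 9:j onto {8:j}
drop 10:h onto {7:i}
ground layer = {0:i, 4:k}
drop-orders for the pieces not yet dropped (sum over which currently-grounded one goes next):
  1 to go: {4} 1  {9} 1  {10} 1
  2 to go: {4,9} 2  {4,10} 2  {8,9} 1  {9,10} 2
  3 to go: {4,8,9} 3  {4,9,10} 6  {8,9,10} 3
  4 to go: {4,8,9,10} 12  {7,8,9,10} 3
  5 to go: {4,7,8,9,10} 15  {6,7,8,9,10} 3
  6 to go: {4,6,7,8,9,10} 18  {5,6,7,8,9,10} 3
  7 to go: {2,5,6,7,8,9,10} 3  {3,5,6,7,8,9,10} 3  {4,5,6,7,8,9,10} 21
  8 to go: {1,3,5,6,7,8,9,10} 3  {2,3,5,6,7,8,9,10} 6  {2,4,5,6,7,8,9,10} 24  {3,4,5,6,7,8,9,10} 24
  9 to go: {1,2,3,5,6,7,8,9,10} 9  {1,3,4,5,6,7,8,9,10} 27  {2,3,4,5,6,7,8,9,10} 54
  if 0:i drops first: 90 orders
  if 4:k drops first: 9 orders
heap linearizations: 99

99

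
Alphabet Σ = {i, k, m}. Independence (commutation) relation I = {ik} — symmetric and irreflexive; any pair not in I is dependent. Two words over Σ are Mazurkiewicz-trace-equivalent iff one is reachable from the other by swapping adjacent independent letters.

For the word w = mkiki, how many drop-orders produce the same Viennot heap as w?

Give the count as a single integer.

6

0(m) covers ∅
1(k) covers 0:m
2(i) covers 0:m
3(k) covers 1:k
4(i) covers 2:i
floor of heap: 0:m
completions by unplaced set U, small U first (add the entries for U minus each lowest piece of U):
  |U|=1: {3}:1  {4}:1
  |U|=2: {1,3}:1  {2,4}:1  {3,4}:2
  |U|=3: {1,3,4}:3  {2,3,4}:3
  start at 0(m): 6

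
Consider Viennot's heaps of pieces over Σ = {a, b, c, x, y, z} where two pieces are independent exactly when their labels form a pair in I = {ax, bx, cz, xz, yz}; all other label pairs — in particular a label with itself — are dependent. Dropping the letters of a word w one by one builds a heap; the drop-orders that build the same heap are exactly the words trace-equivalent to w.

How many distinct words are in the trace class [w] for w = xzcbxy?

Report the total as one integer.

piece 0:x — minimal
piece 1:z — minimal
piece 2:c rests on {0:x}
piece 3:b rests on {1:z, 2:c}
piece 4:x rests on {2:c}
piece 5:y rests on {3:b, 4:x}
minimal pieces: {0:x, 1:z}
ways to finish when only these pieces remain (= sum over removing one remaining piece with nothing left below it):
  1 left: {5}→1
  2 left: {3,5}→1  {4,5}→1
  3 left: {1,3,5}→1  {3,4,5}→2
  4 left: {1,3,4,5}→3  {2,3,4,5}→2
  placing 0:x first → 5 extensions
  placing 1:z first → 2 extensions
total linear extensions = 7

7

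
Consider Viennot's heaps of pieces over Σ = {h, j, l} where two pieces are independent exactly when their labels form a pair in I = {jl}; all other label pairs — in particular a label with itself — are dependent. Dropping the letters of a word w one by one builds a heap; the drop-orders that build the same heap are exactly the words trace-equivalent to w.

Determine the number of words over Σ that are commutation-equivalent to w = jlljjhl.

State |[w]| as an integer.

#0=j has no predecessor
#1=l has no predecessor
#2=l depends on [1:l]
#3=j depends on [0:j]
#4=j depends on [3:j]
#5=h depends on [2:l, 4:j]
#6=l depends on [5:h]
sources: [0:j, 1:l]
N(rest) = Σ N(rest − s) over sources s of rest; N(one piece) = 1:
  size 1 → [6]=1
  size 2 → [5,6]=1
  size 3 → [2,5,6]=1  [4,5,6]=1
  size 4 → [1,2,5,6]=1  [2,4,5,6]=2  [3,4,5,6]=1
  size 5 → [0,3,4,5,6]=1  [1,2,4,5,6]=3  [2,3,4,5,6]=3
  first=0(j) contributes 6
  first=1(l) contributes 4
|[w]| = 10

10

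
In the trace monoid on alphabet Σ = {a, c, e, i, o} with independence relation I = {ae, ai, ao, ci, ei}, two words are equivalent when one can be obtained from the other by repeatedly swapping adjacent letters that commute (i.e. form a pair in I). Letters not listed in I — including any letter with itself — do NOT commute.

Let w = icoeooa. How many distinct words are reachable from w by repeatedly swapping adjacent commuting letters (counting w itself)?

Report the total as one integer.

0(i) covers ∅
1(c) covers ∅
2(o) covers 0:i, 1:c
3(e) covers 2:o
4(o) covers 3:e
5(o) covers 4:o
6(a) covers 1:c
floor of heap: 0:i, 1:c
completions by unplaced set U, small U first (add the entries for U minus each lowest piece of U):
  |U|=1: {5}:1  {6}:1
  |U|=2: {4,5}:1  {5,6}:2
  |U|=3: {3,4,5}:1  {4,5,6}:3
  |U|=4: {2,3,4,5}:1  {3,4,5,6}:4
  |U|=5: {0,2,3,4,5}:1  {2,3,4,5,6}:5
  start at 0(i): 5
  start at 1(c): 6
sum over floor = 11

11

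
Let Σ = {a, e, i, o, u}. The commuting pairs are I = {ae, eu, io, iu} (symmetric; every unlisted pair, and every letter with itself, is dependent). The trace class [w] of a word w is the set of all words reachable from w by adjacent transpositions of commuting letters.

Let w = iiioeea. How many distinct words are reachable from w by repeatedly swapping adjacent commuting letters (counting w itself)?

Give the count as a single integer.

12

#0=i has no predecessor
#1=i depends on [0:i]
#2=i depends on [1:i]
#3=o has no predecessor
#4=e depends on [2:i, 3:o]
#5=e depends on [4:e]
#6=a depends on [2:i, 3:o]
sources: [0:i, 3:o]
N(rest) = Σ N(rest − s) over sources s of rest; N(one piece) = 1:
  size 1 → [5]=1  [6]=1
  size 2 → [4,5]=1  [5,6]=2
  size 3 → [4,5,6]=3
  size 4 → [2,4,5,6]=3  [3,4,5,6]=3
  size 5 → [1,2,4,5,6]=3  [2,3,4,5,6]=6
  first=0(i) contributes 9
  first=3(o) contributes 3
|[w]| = 12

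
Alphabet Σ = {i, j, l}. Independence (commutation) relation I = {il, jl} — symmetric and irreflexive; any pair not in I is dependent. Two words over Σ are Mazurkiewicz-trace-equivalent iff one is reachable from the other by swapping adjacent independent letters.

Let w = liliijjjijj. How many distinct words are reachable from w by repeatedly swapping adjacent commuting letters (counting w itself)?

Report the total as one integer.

#0=l has no predecessor
#1=i has no predecessor
#2=l depends on [0:l]
#3=i depends on [1:i]
#4=i depends on [3:i]
#5=j depends on [4:i]
#6=j depends on [5:j]
#7=j depends on [6:j]
#8=i depends on [7:j]
#9=j depends on [8:i]
#10=j depends on [9:j]
sources: [0:l, 1:i]
N(rest) = Σ N(rest − s) over sources s of rest; N(one piece) = 1:
  size 1 → [2]=1  [10]=1
  size 2 → [0,2]=1  [2,10]=2  [9,10]=1
  size 3 → [0,2,10]=3  [2,9,10]=3  [8,9,10]=1
  size 4 → [0,2,9,10]=6  [2,8,9,10]=4  [7,8,9,10]=1
  size 5 → [0,2,8,9,10]=10  [2,7,8,9,10]=5  [6,7,8,9,10]=1
  size 6 → [0,2,7,8,9,10]=15  [2,6,7,8,9,10]=6  [5,6,7,8,9,10]=1
  size 7 → [0,2,6,7,8,9,10]=21  [2,5,6,7,8,9,10]=7  [4,5,6,7,8,9,10]=1
  size 8 → [0,2,5,6,7,8,9,10]=28  [2,4,5,6,7,8,9,10]=8  [3,4,5,6,7,8,9,10]=1
  size 9 → [0,2,4,5,6,7,8,9,10]=36  [1,3,4,5,6,7,8,9,10]=1  [2,3,4,5,6,7,8,9,10]=9
  first=0(l) contributes 10
  first=1(i) contributes 45
|[w]| = 55

55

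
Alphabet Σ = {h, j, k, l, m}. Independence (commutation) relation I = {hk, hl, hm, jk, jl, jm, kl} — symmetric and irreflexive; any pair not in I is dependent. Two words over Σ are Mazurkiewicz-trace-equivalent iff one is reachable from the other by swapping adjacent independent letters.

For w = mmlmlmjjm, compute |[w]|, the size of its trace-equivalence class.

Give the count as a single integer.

36

piece 0:m — minimal
piece 1:m rests on {0:m}
piece 2:l rests on {1:m}
piece 3:m rests on {2:l}
piece 4:l rests on {3:m}
piece 5:m rests on {4:l}
piece 6:j — minimal
piece 7:j rests on {6:j}
piece 8:m rests on {5:m}
minimal pieces: {0:m, 6:j}
ways to finish when only these pieces remain (= sum over removing one remaining piece with nothing left below it):
  1 left: {7}→1  {8}→1
  2 left: {5,8}→1  {6,7}→1  {7,8}→2
  3 left: {4,5,8}→1  {5,7,8}→3  {6,7,8}→3
  4 left: {3,4,5,8}→1  {4,5,7,8}→4  {5,6,7,8}→6
  5 left: {2,3,4,5,8}→1  {3,4,5,7,8}→5  {4,5,6,7,8}→10
  6 left: {1,2,3,4,5,8}→1  {2,3,4,5,7,8}→6  {3,4,5,6,7,8}→15
  7 left: {0,1,2,3,4,5,8}→1  {1,2,3,4,5,7,8}→7  {2,3,4,5,6,7,8}→21
  placing 0:m first → 28 extensions
  placing 6:j first → 8 extensions
total linear extensions = 36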